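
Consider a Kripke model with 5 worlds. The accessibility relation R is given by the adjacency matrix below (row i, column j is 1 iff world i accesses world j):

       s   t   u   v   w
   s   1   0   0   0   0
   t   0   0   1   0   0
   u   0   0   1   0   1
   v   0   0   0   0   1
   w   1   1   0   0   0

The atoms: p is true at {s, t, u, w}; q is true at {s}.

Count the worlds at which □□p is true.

s: successors {s}; □p there: s:T. ✓
t: successors {u}; □p there: u:T. ✓
u: successors {u, w}; □p there: u:T, w:T. ✓
v: successors {w}; □p there: w:T. ✓
w: successors {s, t}; □p there: s:T, t:T. ✓
Satisfying worlds: {s, t, u, v, w}.

5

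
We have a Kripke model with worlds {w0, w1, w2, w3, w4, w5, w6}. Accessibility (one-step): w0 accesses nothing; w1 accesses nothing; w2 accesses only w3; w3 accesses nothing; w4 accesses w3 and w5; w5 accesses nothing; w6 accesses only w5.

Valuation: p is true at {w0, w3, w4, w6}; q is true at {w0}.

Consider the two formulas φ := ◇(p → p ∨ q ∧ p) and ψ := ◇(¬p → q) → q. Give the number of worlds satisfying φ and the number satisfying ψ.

3 and 5

For ◇(p → p ∨ q ∧ p):
w0: no successors, so ◇(p → p ∨ q ∧ p) fails. ✗
w1: no successors, so ◇(p → p ∨ q ∧ p) fails. ✗
w2: successors {w3}; p → p ∨ q ∧ p there: w3:T. ✓
w3: no successors, so ◇(p → p ∨ q ∧ p) fails. ✗
w4: successors {w3, w5}; p → p ∨ q ∧ p there: w3:T, w5:T. ✓
w5: no successors, so ◇(p → p ∨ q ∧ p) fails. ✗
w6: successors {w5}; p → p ∨ q ∧ p there: w5:T. ✓
— 3 worlds.
For ◇(¬p → q) → q:
w0: ◇(¬p → q) is F, q is T. ✓
w1: ◇(¬p → q) is F, q is F. ✓
w2: ◇(¬p → q) is T, q is F. ✗
w3: ◇(¬p → q) is F, q is F. ✓
w4: ◇(¬p → q) is T, q is F. ✗
w5: ◇(¬p → q) is F, q is F. ✓
w6: ◇(¬p → q) is F, q is F. ✓
— 5 worlds.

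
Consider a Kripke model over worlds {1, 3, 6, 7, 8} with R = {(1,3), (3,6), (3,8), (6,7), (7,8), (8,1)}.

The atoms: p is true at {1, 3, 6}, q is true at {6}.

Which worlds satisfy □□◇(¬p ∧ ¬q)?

{8}

1: successors {3}; □◇(¬p ∧ ¬q) there: 3:F. ✗
3: successors {6, 8}; □◇(¬p ∧ ¬q) there: 6:T, 8:F. ✗
6: successors {7}; □◇(¬p ∧ ¬q) there: 7:F. ✗
7: successors {8}; □◇(¬p ∧ ¬q) there: 8:F. ✗
8: successors {1}; □◇(¬p ∧ ¬q) there: 1:T. ✓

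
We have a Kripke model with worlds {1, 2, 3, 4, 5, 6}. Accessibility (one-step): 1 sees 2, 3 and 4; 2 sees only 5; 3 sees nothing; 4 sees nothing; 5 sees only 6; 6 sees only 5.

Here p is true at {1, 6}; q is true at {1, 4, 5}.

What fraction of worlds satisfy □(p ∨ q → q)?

5/6

1: successors {2, 3, 4}; p ∨ q → q there: 2:T, 3:T, 4:T. ✓
2: successors {5}; p ∨ q → q there: 5:T. ✓
3: no successors, so □(p ∨ q → q) holds vacuously. ✓
4: no successors, so □(p ∨ q → q) holds vacuously. ✓
5: successors {6}; p ∨ q → q there: 6:F. ✗
6: successors {5}; p ∨ q → q there: 5:T. ✓
That's 5 of 6 worlds, so 5/6.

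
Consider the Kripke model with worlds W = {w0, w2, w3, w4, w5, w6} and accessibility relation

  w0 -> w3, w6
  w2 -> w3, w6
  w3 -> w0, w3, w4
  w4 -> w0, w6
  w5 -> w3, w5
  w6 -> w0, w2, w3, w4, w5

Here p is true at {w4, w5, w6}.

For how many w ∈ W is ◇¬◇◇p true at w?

0

w0: successors {w3, w6}; ¬◇◇p there: w3:F, w6:F. ✗
w2: successors {w3, w6}; ¬◇◇p there: w3:F, w6:F. ✗
w3: successors {w0, w3, w4}; ¬◇◇p there: w0:F, w3:F, w4:F. ✗
w4: successors {w0, w6}; ¬◇◇p there: w0:F, w6:F. ✗
w5: successors {w3, w5}; ¬◇◇p there: w3:F, w5:F. ✗
w6: successors {w0, w2, w3, w4, w5}; ¬◇◇p there: w0:F, w2:F, w3:F, w4:F, w5:F. ✗
Satisfying worlds: ∅.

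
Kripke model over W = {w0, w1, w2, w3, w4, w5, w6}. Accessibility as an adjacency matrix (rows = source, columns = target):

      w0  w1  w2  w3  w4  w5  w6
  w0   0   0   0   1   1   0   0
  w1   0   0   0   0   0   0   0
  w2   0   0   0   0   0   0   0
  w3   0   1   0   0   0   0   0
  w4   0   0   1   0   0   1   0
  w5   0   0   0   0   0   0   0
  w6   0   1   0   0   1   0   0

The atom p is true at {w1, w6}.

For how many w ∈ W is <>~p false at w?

w0: successors {w3, w4}; ~p there: w3:T, w4:T. ✓
w1: no successors, so <>~p fails. ✗
w2: no successors, so <>~p fails. ✗
w3: successors {w1}; ~p there: w1:F. ✗
w4: successors {w2, w5}; ~p there: w2:T, w5:T. ✓
w5: no successors, so <>~p fails. ✗
w6: successors {w1, w4}; ~p there: w1:F, w4:T. ✓
Satisfying worlds: {w0, w4, w6}.
So <>~p fails at the other 4 worlds.

4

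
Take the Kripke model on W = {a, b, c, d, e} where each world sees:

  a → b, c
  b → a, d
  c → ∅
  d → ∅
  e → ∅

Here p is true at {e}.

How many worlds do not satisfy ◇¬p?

3

a: successors {b, c}; ¬p there: b:T, c:T. ✓
b: successors {a, d}; ¬p there: a:T, d:T. ✓
c: no successors, so ◇¬p fails. ✗
d: no successors, so ◇¬p fails. ✗
e: no successors, so ◇¬p fails. ✗
Satisfying worlds: {a, b}.
So ◇¬p fails at the other 3 worlds.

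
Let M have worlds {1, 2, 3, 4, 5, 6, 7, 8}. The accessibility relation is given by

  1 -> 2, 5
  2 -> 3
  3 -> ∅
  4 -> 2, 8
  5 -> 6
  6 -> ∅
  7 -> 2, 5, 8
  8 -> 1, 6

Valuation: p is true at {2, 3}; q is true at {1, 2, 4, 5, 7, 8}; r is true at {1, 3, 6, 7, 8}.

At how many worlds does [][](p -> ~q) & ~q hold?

2

1: [][](p -> ~q) is T, ~q is F. ✗
2: [][](p -> ~q) is T, ~q is F. ✗
3: [][](p -> ~q) is T, ~q is T. ✓
4: [][](p -> ~q) is T, ~q is F. ✗
5: [][](p -> ~q) is T, ~q is F. ✗
6: [][](p -> ~q) is T, ~q is T. ✓
7: [][](p -> ~q) is T, ~q is F. ✗
8: [][](p -> ~q) is F, ~q is F. ✗
Satisfying worlds: {3, 6}.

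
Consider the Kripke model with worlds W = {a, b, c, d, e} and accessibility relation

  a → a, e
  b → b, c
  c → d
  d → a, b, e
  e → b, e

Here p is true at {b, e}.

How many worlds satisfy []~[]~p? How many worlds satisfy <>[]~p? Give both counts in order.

4 and 1

For []~[]~p:
a: successors {a, e}; ~[]~p there: a:T, e:T. ✓
b: successors {b, c}; ~[]~p there: b:T, c:F. ✗
c: successors {d}; ~[]~p there: d:T. ✓
d: successors {a, b, e}; ~[]~p there: a:T, b:T, e:T. ✓
e: successors {b, e}; ~[]~p there: b:T, e:T. ✓
— 4 worlds.
For <>[]~p:
a: successors {a, e}; []~p there: a:F, e:F. ✗
b: successors {b, c}; []~p there: b:F, c:T. ✓
c: successors {d}; []~p there: d:F. ✗
d: successors {a, b, e}; []~p there: a:F, b:F, e:F. ✗
e: successors {b, e}; []~p there: b:F, e:F. ✗
— 1 world.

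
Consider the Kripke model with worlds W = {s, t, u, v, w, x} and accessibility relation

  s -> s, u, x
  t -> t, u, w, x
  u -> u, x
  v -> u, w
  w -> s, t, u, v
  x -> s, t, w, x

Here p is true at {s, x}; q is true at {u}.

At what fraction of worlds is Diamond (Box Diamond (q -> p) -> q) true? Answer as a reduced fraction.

s: successors {s, u, x}; Box Diamond (q -> p) -> q there: s:F, u:T, x:F. ✓
t: successors {t, u, w, x}; Box Diamond (q -> p) -> q there: t:F, u:T, w:F, x:F. ✓
u: successors {u, x}; Box Diamond (q -> p) -> q there: u:T, x:F. ✓
v: successors {u, w}; Box Diamond (q -> p) -> q there: u:T, w:F. ✓
w: successors {s, t, u, v}; Box Diamond (q -> p) -> q there: s:F, t:F, u:T, v:F. ✓
x: successors {s, t, w, x}; Box Diamond (q -> p) -> q there: s:F, t:F, w:F, x:F. ✗
That's 5 of 6 worlds, so 5/6.

5/6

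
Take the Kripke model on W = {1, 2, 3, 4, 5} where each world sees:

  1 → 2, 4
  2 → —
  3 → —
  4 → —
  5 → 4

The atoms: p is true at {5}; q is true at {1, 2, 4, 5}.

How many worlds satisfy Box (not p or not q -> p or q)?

1: successors {2, 4}; not p or not q -> p or q there: 2:T, 4:T. ✓
2: no successors, so Box (not p or not q -> p or q) holds vacuously. ✓
3: no successors, so Box (not p or not q -> p or q) holds vacuously. ✓
4: no successors, so Box (not p or not q -> p or q) holds vacuously. ✓
5: successors {4}; not p or not q -> p or q there: 4:T. ✓
Satisfying worlds: {1, 2, 3, 4, 5}.

5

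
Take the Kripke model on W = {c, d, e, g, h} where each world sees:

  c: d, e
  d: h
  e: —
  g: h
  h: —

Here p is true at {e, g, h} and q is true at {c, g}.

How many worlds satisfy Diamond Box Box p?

c: successors {d, e}; Box Box p there: d:T, e:T. ✓
d: successors {h}; Box Box p there: h:T. ✓
e: no successors, so Diamond Box Box p fails. ✗
g: successors {h}; Box Box p there: h:T. ✓
h: no successors, so Diamond Box Box p fails. ✗
Satisfying worlds: {c, d, g}.

3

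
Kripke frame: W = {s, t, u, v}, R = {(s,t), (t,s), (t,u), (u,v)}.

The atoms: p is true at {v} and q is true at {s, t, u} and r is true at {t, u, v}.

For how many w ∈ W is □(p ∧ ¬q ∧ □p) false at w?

s: successors {t}; p ∧ ¬q ∧ □p there: t:F. ✗
t: successors {s, u}; p ∧ ¬q ∧ □p there: s:F, u:F. ✗
u: successors {v}; p ∧ ¬q ∧ □p there: v:T. ✓
v: no successors, so □(p ∧ ¬q ∧ □p) holds vacuously. ✓
Satisfying worlds: {u, v}.
So □(p ∧ ¬q ∧ □p) fails at the other 2 worlds.

2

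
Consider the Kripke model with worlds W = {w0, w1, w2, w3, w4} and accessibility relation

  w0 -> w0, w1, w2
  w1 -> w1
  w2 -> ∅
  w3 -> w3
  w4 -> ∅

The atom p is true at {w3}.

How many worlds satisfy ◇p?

w0: successors {w0, w1, w2}; p there: w0:F, w1:F, w2:F. ✗
w1: successors {w1}; p there: w1:F. ✗
w2: no successors, so ◇p fails. ✗
w3: successors {w3}; p there: w3:T. ✓
w4: no successors, so ◇p fails. ✗
Satisfying worlds: {w3}.

1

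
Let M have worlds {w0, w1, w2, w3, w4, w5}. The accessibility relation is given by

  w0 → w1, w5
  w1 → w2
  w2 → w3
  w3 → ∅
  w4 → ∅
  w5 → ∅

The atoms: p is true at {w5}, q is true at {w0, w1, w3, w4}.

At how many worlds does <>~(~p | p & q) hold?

w0: successors {w1, w5}; ~(~p | p & q) there: w1:F, w5:T. ✓
w1: successors {w2}; ~(~p | p & q) there: w2:F. ✗
w2: successors {w3}; ~(~p | p & q) there: w3:F. ✗
w3: no successors, so <>~(~p | p & q) fails. ✗
w4: no successors, so <>~(~p | p & q) fails. ✗
w5: no successors, so <>~(~p | p & q) fails. ✗
Satisfying worlds: {w0}.

1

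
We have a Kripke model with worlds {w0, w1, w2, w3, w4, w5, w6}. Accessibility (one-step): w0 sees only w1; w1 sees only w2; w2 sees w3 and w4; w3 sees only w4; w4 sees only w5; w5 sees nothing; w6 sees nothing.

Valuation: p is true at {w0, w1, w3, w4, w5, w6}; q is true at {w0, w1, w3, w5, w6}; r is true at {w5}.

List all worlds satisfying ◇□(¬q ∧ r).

{w4}

w0: successors {w1}; □(¬q ∧ r) there: w1:F. ✗
w1: successors {w2}; □(¬q ∧ r) there: w2:F. ✗
w2: successors {w3, w4}; □(¬q ∧ r) there: w3:F, w4:F. ✗
w3: successors {w4}; □(¬q ∧ r) there: w4:F. ✗
w4: successors {w5}; □(¬q ∧ r) there: w5:T. ✓
w5: no successors, so ◇□(¬q ∧ r) fails. ✗
w6: no successors, so ◇□(¬q ∧ r) fails. ✗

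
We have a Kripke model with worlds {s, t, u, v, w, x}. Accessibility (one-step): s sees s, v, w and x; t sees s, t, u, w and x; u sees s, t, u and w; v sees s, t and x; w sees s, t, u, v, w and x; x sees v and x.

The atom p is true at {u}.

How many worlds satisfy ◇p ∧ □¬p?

0

s: ◇p is F, □¬p is T. ✗
t: ◇p is T, □¬p is F. ✗
u: ◇p is T, □¬p is F. ✗
v: ◇p is F, □¬p is T. ✗
w: ◇p is T, □¬p is F. ✗
x: ◇p is F, □¬p is T. ✗
Satisfying worlds: ∅.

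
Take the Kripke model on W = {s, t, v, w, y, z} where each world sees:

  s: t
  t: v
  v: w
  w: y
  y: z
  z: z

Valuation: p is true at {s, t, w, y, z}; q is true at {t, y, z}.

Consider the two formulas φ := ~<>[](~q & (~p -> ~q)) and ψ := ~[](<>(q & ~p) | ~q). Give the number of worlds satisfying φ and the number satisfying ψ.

For ~<>[](~q & (~p -> ~q)):
s: <>[](~q & (~p -> ~q)) is T. ✗
t: <>[](~q & (~p -> ~q)) is T. ✗
v: <>[](~q & (~p -> ~q)) is F. ✓
w: <>[](~q & (~p -> ~q)) is F. ✓
y: <>[](~q & (~p -> ~q)) is F. ✓
z: <>[](~q & (~p -> ~q)) is F. ✓
— 4 worlds.
For ~[](<>(q & ~p) | ~q):
s: [](<>(q & ~p) | ~q) is F. ✓
t: [](<>(q & ~p) | ~q) is T. ✗
v: [](<>(q & ~p) | ~q) is T. ✗
w: [](<>(q & ~p) | ~q) is F. ✓
y: [](<>(q & ~p) | ~q) is F. ✓
z: [](<>(q & ~p) | ~q) is F. ✓
— 4 worlds.

4 and 4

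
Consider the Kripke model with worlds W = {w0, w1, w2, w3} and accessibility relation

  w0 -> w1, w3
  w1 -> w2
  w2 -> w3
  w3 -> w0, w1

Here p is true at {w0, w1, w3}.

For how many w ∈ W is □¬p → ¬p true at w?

3

w0: □¬p is F, ¬p is F. ✓
w1: □¬p is T, ¬p is F. ✗
w2: □¬p is F, ¬p is T. ✓
w3: □¬p is F, ¬p is F. ✓
Satisfying worlds: {w0, w2, w3}.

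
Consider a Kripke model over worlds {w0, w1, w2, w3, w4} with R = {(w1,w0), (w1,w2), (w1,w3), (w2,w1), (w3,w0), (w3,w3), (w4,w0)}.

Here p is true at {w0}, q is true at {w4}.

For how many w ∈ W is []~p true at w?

w0: no successors, so []~p holds vacuously. ✓
w1: successors {w0, w2, w3}; ~p there: w0:F, w2:T, w3:T. ✗
w2: successors {w1}; ~p there: w1:T. ✓
w3: successors {w0, w3}; ~p there: w0:F, w3:T. ✗
w4: successors {w0}; ~p there: w0:F. ✗
Satisfying worlds: {w0, w2}.

2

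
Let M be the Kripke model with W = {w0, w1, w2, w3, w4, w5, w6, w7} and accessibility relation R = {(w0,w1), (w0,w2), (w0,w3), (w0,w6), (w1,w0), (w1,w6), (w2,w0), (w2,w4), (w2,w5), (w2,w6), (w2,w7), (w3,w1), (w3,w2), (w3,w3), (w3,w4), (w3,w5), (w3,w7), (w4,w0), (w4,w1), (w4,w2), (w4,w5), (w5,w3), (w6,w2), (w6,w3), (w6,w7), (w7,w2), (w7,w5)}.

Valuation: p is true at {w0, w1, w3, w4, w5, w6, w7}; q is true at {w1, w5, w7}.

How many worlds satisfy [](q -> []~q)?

w0: successors {w1, w2, w3, w6}; q -> []~q there: w1:T, w2:T, w3:T, w6:T. ✓
w1: successors {w0, w6}; q -> []~q there: w0:T, w6:T. ✓
w2: successors {w0, w4, w5, w6, w7}; q -> []~q there: w0:T, w4:T, w5:T, w6:T, w7:F. ✗
w3: successors {w1, w2, w3, w4, w5, w7}; q -> []~q there: w1:T, w2:T, w3:T, w4:T, w5:T, w7:F. ✗
w4: successors {w0, w1, w2, w5}; q -> []~q there: w0:T, w1:T, w2:T, w5:T. ✓
w5: successors {w3}; q -> []~q there: w3:T. ✓
w6: successors {w2, w3, w7}; q -> []~q there: w2:T, w3:T, w7:F. ✗
w7: successors {w2, w5}; q -> []~q there: w2:T, w5:T. ✓
Satisfying worlds: {w0, w1, w4, w5, w7}.

5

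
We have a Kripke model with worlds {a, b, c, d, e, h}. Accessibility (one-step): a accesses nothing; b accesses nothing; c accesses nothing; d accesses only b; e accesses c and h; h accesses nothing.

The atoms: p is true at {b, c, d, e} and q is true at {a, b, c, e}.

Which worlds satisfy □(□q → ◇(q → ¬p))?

{a, b, c, h}

a: no successors, so □(□q → ◇(q → ¬p)) holds vacuously. ✓
b: no successors, so □(□q → ◇(q → ¬p)) holds vacuously. ✓
c: no successors, so □(□q → ◇(q → ¬p)) holds vacuously. ✓
d: successors {b}; □q → ◇(q → ¬p) there: b:F. ✗
e: successors {c, h}; □q → ◇(q → ¬p) there: c:F, h:F. ✗
h: no successors, so □(□q → ◇(q → ¬p)) holds vacuously. ✓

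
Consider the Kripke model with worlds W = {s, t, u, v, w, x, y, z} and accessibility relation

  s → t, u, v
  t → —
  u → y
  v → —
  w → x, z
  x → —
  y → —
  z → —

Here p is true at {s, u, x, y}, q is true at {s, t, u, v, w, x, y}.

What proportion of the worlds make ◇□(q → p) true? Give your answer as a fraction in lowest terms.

s: successors {t, u, v}; □(q → p) there: t:T, u:T, v:T. ✓
t: no successors, so ◇□(q → p) fails. ✗
u: successors {y}; □(q → p) there: y:T. ✓
v: no successors, so ◇□(q → p) fails. ✗
w: successors {x, z}; □(q → p) there: x:T, z:T. ✓
x: no successors, so ◇□(q → p) fails. ✗
y: no successors, so ◇□(q → p) fails. ✗
z: no successors, so ◇□(q → p) fails. ✗
That's 3 of 8 worlds, so 3/8.

3/8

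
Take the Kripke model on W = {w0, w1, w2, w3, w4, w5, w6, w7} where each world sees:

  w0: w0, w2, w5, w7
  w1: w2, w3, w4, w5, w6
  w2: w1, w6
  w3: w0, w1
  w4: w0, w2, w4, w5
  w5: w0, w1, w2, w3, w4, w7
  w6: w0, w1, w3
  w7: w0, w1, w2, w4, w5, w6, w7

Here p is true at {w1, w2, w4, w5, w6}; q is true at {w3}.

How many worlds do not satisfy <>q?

5

w0: successors {w0, w2, w5, w7}; q there: w0:F, w2:F, w5:F, w7:F. ✗
w1: successors {w2, w3, w4, w5, w6}; q there: w2:F, w3:T, w4:F, w5:F, w6:F. ✓
w2: successors {w1, w6}; q there: w1:F, w6:F. ✗
w3: successors {w0, w1}; q there: w0:F, w1:F. ✗
w4: successors {w0, w2, w4, w5}; q there: w0:F, w2:F, w4:F, w5:F. ✗
w5: successors {w0, w1, w2, w3, w4, w7}; q there: w0:F, w1:F, w2:F, w3:T, w4:F, w7:F. ✓
w6: successors {w0, w1, w3}; q there: w0:F, w1:F, w3:T. ✓
w7: successors {w0, w1, w2, w4, w5, w6, w7}; q there: w0:F, w1:F, w2:F, w4:F, w5:F, w6:F, w7:F. ✗
Satisfying worlds: {w1, w5, w6}.
So <>q fails at the other 5 worlds.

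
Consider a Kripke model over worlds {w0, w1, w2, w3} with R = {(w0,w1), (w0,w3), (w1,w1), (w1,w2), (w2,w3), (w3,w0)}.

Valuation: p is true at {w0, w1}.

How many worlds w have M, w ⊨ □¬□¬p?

3

w0: successors {w1, w3}; ¬□¬p there: w1:T, w3:T. ✓
w1: successors {w1, w2}; ¬□¬p there: w1:T, w2:F. ✗
w2: successors {w3}; ¬□¬p there: w3:T. ✓
w3: successors {w0}; ¬□¬p there: w0:T. ✓
Satisfying worlds: {w0, w2, w3}.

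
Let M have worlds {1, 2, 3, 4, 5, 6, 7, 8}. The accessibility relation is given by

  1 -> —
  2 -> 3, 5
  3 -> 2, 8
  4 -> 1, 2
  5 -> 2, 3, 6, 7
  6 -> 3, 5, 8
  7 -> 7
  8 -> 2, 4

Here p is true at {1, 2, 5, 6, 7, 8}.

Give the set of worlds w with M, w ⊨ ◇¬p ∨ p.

1: ◇¬p is F, p is T. ✓
2: ◇¬p is T, p is T. ✓
3: ◇¬p is F, p is F. ✗
4: ◇¬p is F, p is F. ✗
5: ◇¬p is T, p is T. ✓
6: ◇¬p is T, p is T. ✓
7: ◇¬p is F, p is T. ✓
8: ◇¬p is T, p is T. ✓

{1, 2, 5, 6, 7, 8}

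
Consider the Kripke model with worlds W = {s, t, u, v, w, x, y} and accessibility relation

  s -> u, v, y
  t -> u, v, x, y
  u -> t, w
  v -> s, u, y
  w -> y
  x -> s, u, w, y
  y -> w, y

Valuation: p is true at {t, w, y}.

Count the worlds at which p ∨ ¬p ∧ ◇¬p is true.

6

s: p is F, ¬p ∧ ◇¬p is T. ✓
t: p is T, ¬p ∧ ◇¬p is F. ✓
u: p is F, ¬p ∧ ◇¬p is F. ✗
v: p is F, ¬p ∧ ◇¬p is T. ✓
w: p is T, ¬p ∧ ◇¬p is F. ✓
x: p is F, ¬p ∧ ◇¬p is T. ✓
y: p is T, ¬p ∧ ◇¬p is F. ✓
Satisfying worlds: {s, t, v, w, x, y}.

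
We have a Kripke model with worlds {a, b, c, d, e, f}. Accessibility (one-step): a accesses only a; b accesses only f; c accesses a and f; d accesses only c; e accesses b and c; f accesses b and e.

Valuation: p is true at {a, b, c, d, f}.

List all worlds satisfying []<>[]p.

{a, b, c, d}

a: successors {a}; <>[]p there: a:T. ✓
b: successors {f}; <>[]p there: f:T. ✓
c: successors {a, f}; <>[]p there: a:T, f:T. ✓
d: successors {c}; <>[]p there: c:T. ✓
e: successors {b, c}; <>[]p there: b:F, c:T. ✗
f: successors {b, e}; <>[]p there: b:F, e:T. ✗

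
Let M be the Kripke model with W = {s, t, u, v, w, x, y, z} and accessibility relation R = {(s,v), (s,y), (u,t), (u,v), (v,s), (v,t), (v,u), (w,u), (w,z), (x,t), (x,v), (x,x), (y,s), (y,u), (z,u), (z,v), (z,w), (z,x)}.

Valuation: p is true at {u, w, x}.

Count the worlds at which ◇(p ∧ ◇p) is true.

2

s: successors {v, y}; p ∧ ◇p there: v:F, y:F. ✗
t: no successors, so ◇(p ∧ ◇p) fails. ✗
u: successors {t, v}; p ∧ ◇p there: t:F, v:F. ✗
v: successors {s, t, u}; p ∧ ◇p there: s:F, t:F, u:F. ✗
w: successors {u, z}; p ∧ ◇p there: u:F, z:F. ✗
x: successors {t, v, x}; p ∧ ◇p there: t:F, v:F, x:T. ✓
y: successors {s, u}; p ∧ ◇p there: s:F, u:F. ✗
z: successors {u, v, w, x}; p ∧ ◇p there: u:F, v:F, w:T, x:T. ✓
Satisfying worlds: {x, z}.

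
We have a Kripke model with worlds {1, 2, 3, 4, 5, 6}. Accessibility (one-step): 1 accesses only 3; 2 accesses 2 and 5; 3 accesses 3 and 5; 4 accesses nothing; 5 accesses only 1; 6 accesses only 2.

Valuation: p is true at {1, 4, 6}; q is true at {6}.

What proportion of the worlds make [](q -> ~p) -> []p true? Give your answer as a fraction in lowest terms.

1/3

1: [](q -> ~p) is T, []p is F. ✗
2: [](q -> ~p) is T, []p is F. ✗
3: [](q -> ~p) is T, []p is F. ✗
4: [](q -> ~p) is T, []p is T. ✓
5: [](q -> ~p) is T, []p is T. ✓
6: [](q -> ~p) is T, []p is F. ✗
That's 2 of 6 worlds, so 2/6 = 1/3.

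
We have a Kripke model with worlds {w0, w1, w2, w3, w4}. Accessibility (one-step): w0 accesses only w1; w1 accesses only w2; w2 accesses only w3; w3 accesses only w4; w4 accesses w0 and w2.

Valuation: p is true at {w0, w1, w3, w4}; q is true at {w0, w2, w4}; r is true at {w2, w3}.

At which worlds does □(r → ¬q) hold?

{w0, w2, w3}

w0: successors {w1}; r → ¬q there: w1:T. ✓
w1: successors {w2}; r → ¬q there: w2:F. ✗
w2: successors {w3}; r → ¬q there: w3:T. ✓
w3: successors {w4}; r → ¬q there: w4:T. ✓
w4: successors {w0, w2}; r → ¬q there: w0:T, w2:F. ✗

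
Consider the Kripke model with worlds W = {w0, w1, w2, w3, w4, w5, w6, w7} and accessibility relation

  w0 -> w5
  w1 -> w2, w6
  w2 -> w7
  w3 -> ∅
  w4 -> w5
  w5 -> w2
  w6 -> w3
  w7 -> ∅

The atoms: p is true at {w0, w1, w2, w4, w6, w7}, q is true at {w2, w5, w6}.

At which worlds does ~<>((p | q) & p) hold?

w0: <>((p | q) & p) is F. ✓
w1: <>((p | q) & p) is T. ✗
w2: <>((p | q) & p) is T. ✗
w3: <>((p | q) & p) is F. ✓
w4: <>((p | q) & p) is F. ✓
w5: <>((p | q) & p) is T. ✗
w6: <>((p | q) & p) is F. ✓
w7: <>((p | q) & p) is F. ✓

{w0, w3, w4, w6, w7}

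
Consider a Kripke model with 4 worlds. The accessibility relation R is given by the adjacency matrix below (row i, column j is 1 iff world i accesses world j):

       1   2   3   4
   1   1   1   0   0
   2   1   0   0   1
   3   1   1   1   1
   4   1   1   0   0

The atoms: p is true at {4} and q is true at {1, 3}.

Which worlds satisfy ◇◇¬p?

{1, 2, 3, 4}

1: successors {1, 2}; ◇¬p there: 1:T, 2:T. ✓
2: successors {1, 4}; ◇¬p there: 1:T, 4:T. ✓
3: successors {1, 2, 3, 4}; ◇¬p there: 1:T, 2:T, 3:T, 4:T. ✓
4: successors {1, 2}; ◇¬p there: 1:T, 2:T. ✓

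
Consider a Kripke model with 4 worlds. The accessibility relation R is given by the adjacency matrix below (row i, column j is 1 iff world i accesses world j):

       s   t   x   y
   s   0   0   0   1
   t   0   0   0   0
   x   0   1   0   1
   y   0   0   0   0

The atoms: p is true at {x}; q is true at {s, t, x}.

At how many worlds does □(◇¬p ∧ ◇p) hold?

s: successors {y}; ◇¬p ∧ ◇p there: y:F. ✗
t: no successors, so □(◇¬p ∧ ◇p) holds vacuously. ✓
x: successors {t, y}; ◇¬p ∧ ◇p there: t:F, y:F. ✗
y: no successors, so □(◇¬p ∧ ◇p) holds vacuously. ✓
Satisfying worlds: {t, y}.

2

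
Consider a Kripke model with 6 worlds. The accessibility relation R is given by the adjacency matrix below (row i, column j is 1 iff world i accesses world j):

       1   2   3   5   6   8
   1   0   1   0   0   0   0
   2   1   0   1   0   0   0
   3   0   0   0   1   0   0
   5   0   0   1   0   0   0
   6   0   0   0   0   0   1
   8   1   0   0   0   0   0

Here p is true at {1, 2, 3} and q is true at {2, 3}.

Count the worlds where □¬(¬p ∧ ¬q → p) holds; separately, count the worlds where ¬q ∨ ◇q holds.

For □¬(¬p ∧ ¬q → p):
1: successors {2}; ¬(¬p ∧ ¬q → p) there: 2:F. ✗
2: successors {1, 3}; ¬(¬p ∧ ¬q → p) there: 1:F, 3:F. ✗
3: successors {5}; ¬(¬p ∧ ¬q → p) there: 5:T. ✓
5: successors {3}; ¬(¬p ∧ ¬q → p) there: 3:F. ✗
6: successors {8}; ¬(¬p ∧ ¬q → p) there: 8:T. ✓
8: successors {1}; ¬(¬p ∧ ¬q → p) there: 1:F. ✗
— 2 worlds.
For ¬q ∨ ◇q:
1: ¬q is T, ◇q is T. ✓
2: ¬q is F, ◇q is T. ✓
3: ¬q is F, ◇q is F. ✗
5: ¬q is T, ◇q is T. ✓
6: ¬q is T, ◇q is F. ✓
8: ¬q is T, ◇q is F. ✓
— 5 worlds.

2 and 5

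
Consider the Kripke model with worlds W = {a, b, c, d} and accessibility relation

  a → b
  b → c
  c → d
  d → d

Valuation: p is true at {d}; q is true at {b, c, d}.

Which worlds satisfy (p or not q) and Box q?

{a, d}

a: p or not q is T, Box q is T. ✓
b: p or not q is F, Box q is T. ✗
c: p or not q is F, Box q is T. ✗
d: p or not q is T, Box q is T. ✓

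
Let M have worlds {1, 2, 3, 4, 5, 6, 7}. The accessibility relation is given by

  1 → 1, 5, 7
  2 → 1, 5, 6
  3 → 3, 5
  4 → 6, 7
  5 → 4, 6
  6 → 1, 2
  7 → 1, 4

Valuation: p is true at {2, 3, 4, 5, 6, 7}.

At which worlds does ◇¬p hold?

1: successors {1, 5, 7}; ¬p there: 1:T, 5:F, 7:F. ✓
2: successors {1, 5, 6}; ¬p there: 1:T, 5:F, 6:F. ✓
3: successors {3, 5}; ¬p there: 3:F, 5:F. ✗
4: successors {6, 7}; ¬p there: 6:F, 7:F. ✗
5: successors {4, 6}; ¬p there: 4:F, 6:F. ✗
6: successors {1, 2}; ¬p there: 1:T, 2:F. ✓
7: successors {1, 4}; ¬p there: 1:T, 4:F. ✓

{1, 2, 6, 7}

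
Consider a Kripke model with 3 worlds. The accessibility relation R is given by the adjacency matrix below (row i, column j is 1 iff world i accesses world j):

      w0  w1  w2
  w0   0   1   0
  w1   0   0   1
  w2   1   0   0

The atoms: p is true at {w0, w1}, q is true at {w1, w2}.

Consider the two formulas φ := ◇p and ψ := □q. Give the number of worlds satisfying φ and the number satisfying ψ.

For ◇p:
w0: successors {w1}; p there: w1:T. ✓
w1: successors {w2}; p there: w2:F. ✗
w2: successors {w0}; p there: w0:T. ✓
— 2 worlds.
For □q:
w0: successors {w1}; q there: w1:T. ✓
w1: successors {w2}; q there: w2:T. ✓
w2: successors {w0}; q there: w0:F. ✗
— 2 worlds.

2 and 2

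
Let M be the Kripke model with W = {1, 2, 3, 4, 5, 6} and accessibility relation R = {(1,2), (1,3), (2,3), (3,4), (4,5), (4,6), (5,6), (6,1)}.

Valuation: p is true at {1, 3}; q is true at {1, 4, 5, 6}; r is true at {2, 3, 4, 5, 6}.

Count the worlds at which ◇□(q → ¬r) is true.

1: successors {2, 3}; □(q → ¬r) there: 2:T, 3:F. ✓
2: successors {3}; □(q → ¬r) there: 3:F. ✗
3: successors {4}; □(q → ¬r) there: 4:F. ✗
4: successors {5, 6}; □(q → ¬r) there: 5:F, 6:T. ✓
5: successors {6}; □(q → ¬r) there: 6:T. ✓
6: successors {1}; □(q → ¬r) there: 1:T. ✓
Satisfying worlds: {1, 4, 5, 6}.

4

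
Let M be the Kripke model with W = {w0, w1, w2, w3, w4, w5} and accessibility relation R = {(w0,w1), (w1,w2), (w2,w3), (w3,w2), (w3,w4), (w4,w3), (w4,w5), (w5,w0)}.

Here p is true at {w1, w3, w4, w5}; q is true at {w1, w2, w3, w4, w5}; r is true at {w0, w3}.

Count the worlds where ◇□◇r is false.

3

w0: successors {w1}; □◇r there: w1:T. ✓
w1: successors {w2}; □◇r there: w2:F. ✗
w2: successors {w3}; □◇r there: w3:T. ✓
w3: successors {w2, w4}; □◇r there: w2:F, w4:F. ✗
w4: successors {w3, w5}; □◇r there: w3:T, w5:F. ✓
w5: successors {w0}; □◇r there: w0:F. ✗
Satisfying worlds: {w0, w2, w4}.
So ◇□◇r fails at the other 3 worlds.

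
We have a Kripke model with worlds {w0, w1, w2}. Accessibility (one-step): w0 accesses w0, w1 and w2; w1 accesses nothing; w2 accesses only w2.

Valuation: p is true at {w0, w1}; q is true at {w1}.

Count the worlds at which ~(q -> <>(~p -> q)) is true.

1

w0: q -> <>(~p -> q) is T. ✗
w1: q -> <>(~p -> q) is F. ✓
w2: q -> <>(~p -> q) is T. ✗
Satisfying worlds: {w1}.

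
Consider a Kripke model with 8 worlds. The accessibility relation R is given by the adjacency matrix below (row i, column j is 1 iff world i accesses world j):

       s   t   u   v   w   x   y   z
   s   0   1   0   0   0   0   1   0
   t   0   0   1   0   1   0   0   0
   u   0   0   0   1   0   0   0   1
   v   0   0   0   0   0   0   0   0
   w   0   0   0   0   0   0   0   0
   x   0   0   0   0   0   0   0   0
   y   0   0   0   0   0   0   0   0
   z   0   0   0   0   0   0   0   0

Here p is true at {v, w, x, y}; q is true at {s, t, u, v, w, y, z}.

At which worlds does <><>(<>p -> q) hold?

s: successors {t, y}; <>(<>p -> q) there: t:T, y:F. ✓
t: successors {u, w}; <>(<>p -> q) there: u:T, w:F. ✓
u: successors {v, z}; <>(<>p -> q) there: v:F, z:F. ✗
v: no successors, so <><>(<>p -> q) fails. ✗
w: no successors, so <><>(<>p -> q) fails. ✗
x: no successors, so <><>(<>p -> q) fails. ✗
y: no successors, so <><>(<>p -> q) fails. ✗
z: no successors, so <><>(<>p -> q) fails. ✗

{s, t}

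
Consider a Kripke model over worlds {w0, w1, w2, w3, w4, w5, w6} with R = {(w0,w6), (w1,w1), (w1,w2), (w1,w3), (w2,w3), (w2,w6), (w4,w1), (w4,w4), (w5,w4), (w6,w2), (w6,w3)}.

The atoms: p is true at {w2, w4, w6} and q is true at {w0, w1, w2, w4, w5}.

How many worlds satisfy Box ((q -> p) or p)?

w0: successors {w6}; (q -> p) or p there: w6:T. ✓
w1: successors {w1, w2, w3}; (q -> p) or p there: w1:F, w2:T, w3:T. ✗
w2: successors {w3, w6}; (q -> p) or p there: w3:T, w6:T. ✓
w3: no successors, so Box ((q -> p) or p) holds vacuously. ✓
w4: successors {w1, w4}; (q -> p) or p there: w1:F, w4:T. ✗
w5: successors {w4}; (q -> p) or p there: w4:T. ✓
w6: successors {w2, w3}; (q -> p) or p there: w2:T, w3:T. ✓
Satisfying worlds: {w0, w2, w3, w5, w6}.

5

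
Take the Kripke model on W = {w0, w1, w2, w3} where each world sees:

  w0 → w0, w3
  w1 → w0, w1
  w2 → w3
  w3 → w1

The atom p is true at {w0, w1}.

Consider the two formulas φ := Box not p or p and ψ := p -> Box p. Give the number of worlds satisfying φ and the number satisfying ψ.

3 and 3

For Box not p or p:
w0: Box not p is F, p is T. ✓
w1: Box not p is F, p is T. ✓
w2: Box not p is T, p is F. ✓
w3: Box not p is F, p is F. ✗
— 3 worlds.
For p -> Box p:
w0: p is T, Box p is F. ✗
w1: p is T, Box p is T. ✓
w2: p is F, Box p is F. ✓
w3: p is F, Box p is T. ✓
— 3 worlds.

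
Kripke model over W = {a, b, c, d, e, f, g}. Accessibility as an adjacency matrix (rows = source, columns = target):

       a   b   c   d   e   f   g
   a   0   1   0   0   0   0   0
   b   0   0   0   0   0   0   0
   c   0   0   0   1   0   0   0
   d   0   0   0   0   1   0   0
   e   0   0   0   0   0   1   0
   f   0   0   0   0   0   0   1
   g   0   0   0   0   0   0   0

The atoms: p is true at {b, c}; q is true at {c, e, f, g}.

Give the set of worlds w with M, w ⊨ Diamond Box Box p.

a: successors {b}; Box Box p there: b:T. ✓
b: no successors, so Diamond Box Box p fails. ✗
c: successors {d}; Box Box p there: d:F. ✗
d: successors {e}; Box Box p there: e:F. ✗
e: successors {f}; Box Box p there: f:T. ✓
f: successors {g}; Box Box p there: g:T. ✓
g: no successors, so Diamond Box Box p fails. ✗

{a, e, f}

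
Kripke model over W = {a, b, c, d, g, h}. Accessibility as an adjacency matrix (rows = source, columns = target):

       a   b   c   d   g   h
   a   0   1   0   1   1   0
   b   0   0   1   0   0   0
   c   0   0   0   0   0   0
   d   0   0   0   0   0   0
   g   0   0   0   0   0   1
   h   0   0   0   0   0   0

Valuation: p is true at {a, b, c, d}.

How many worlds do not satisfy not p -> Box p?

a: not p is F, Box p is F. ✓
b: not p is F, Box p is T. ✓
c: not p is F, Box p is T. ✓
d: not p is F, Box p is T. ✓
g: not p is T, Box p is F. ✗
h: not p is T, Box p is T. ✓
Satisfying worlds: {a, b, c, d, h}.
So not p -> Box p fails at the other 1 world.

1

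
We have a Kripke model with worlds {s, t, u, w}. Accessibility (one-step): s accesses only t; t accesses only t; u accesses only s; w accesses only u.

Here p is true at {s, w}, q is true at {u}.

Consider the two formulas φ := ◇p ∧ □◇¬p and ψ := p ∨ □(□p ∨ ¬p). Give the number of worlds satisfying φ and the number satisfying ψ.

For ◇p ∧ □◇¬p:
s: ◇p is F, □◇¬p is T. ✗
t: ◇p is F, □◇¬p is T. ✗
u: ◇p is T, □◇¬p is T. ✓
w: ◇p is F, □◇¬p is F. ✗
— 1 world.
For p ∨ □(□p ∨ ¬p):
s: p is T, □(□p ∨ ¬p) is T. ✓
t: p is F, □(□p ∨ ¬p) is T. ✓
u: p is F, □(□p ∨ ¬p) is F. ✗
w: p is T, □(□p ∨ ¬p) is T. ✓
— 3 worlds.

1 and 3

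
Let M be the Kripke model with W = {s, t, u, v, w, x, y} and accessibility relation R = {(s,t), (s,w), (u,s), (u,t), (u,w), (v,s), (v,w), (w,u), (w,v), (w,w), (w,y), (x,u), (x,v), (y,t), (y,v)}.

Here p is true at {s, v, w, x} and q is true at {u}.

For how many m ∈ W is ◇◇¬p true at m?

5

s: successors {t, w}; ◇¬p there: t:F, w:T. ✓
t: no successors, so ◇◇¬p fails. ✗
u: successors {s, t, w}; ◇¬p there: s:T, t:F, w:T. ✓
v: successors {s, w}; ◇¬p there: s:T, w:T. ✓
w: successors {u, v, w, y}; ◇¬p there: u:T, v:F, w:T, y:T. ✓
x: successors {u, v}; ◇¬p there: u:T, v:F. ✓
y: successors {t, v}; ◇¬p there: t:F, v:F. ✗
Satisfying worlds: {s, u, v, w, x}.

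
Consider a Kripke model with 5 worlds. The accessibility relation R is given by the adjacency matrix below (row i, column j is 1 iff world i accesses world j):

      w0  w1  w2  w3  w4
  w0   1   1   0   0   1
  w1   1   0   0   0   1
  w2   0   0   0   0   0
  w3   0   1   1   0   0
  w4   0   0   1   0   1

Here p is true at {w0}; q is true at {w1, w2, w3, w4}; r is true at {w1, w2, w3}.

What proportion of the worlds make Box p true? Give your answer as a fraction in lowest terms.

1/5

w0: successors {w0, w1, w4}; p there: w0:T, w1:F, w4:F. ✗
w1: successors {w0, w4}; p there: w0:T, w4:F. ✗
w2: no successors, so Box p holds vacuously. ✓
w3: successors {w1, w2}; p there: w1:F, w2:F. ✗
w4: successors {w2, w4}; p there: w2:F, w4:F. ✗
That's 1 of 5 worlds, so 1/5.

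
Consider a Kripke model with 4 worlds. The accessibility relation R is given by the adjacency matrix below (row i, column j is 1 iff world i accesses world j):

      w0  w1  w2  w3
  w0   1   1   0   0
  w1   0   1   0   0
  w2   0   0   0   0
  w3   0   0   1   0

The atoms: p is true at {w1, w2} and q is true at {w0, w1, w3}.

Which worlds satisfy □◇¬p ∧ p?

w0: □◇¬p is F, p is F. ✗
w1: □◇¬p is F, p is T. ✗
w2: □◇¬p is T, p is T. ✓
w3: □◇¬p is F, p is F. ✗

{w2}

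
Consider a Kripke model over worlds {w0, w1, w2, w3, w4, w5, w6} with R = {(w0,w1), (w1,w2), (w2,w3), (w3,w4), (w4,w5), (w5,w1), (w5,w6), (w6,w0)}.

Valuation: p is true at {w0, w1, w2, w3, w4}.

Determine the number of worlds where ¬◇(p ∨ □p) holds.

w0: ◇(p ∨ □p) is T. ✗
w1: ◇(p ∨ □p) is T. ✗
w2: ◇(p ∨ □p) is T. ✗
w3: ◇(p ∨ □p) is T. ✗
w4: ◇(p ∨ □p) is F. ✓
w5: ◇(p ∨ □p) is T. ✗
w6: ◇(p ∨ □p) is T. ✗
Satisfying worlds: {w4}.

1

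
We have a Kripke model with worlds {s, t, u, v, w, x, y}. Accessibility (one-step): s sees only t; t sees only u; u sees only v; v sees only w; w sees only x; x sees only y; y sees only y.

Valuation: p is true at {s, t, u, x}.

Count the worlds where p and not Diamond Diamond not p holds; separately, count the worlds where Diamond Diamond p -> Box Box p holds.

For p and not Diamond Diamond not p:
s: p is T, not Diamond Diamond not p is T. ✓
t: p is T, not Diamond Diamond not p is F. ✗
u: p is T, not Diamond Diamond not p is F. ✗
v: p is F, not Diamond Diamond not p is T. ✗
w: p is F, not Diamond Diamond not p is F. ✗
x: p is T, not Diamond Diamond not p is F. ✗
y: p is F, not Diamond Diamond not p is F. ✗
— 1 world.
For Diamond Diamond p -> Box Box p:
s: Diamond Diamond p is T, Box Box p is T. ✓
t: Diamond Diamond p is F, Box Box p is F. ✓
u: Diamond Diamond p is F, Box Box p is F. ✓
v: Diamond Diamond p is T, Box Box p is T. ✓
w: Diamond Diamond p is F, Box Box p is F. ✓
x: Diamond Diamond p is F, Box Box p is F. ✓
y: Diamond Diamond p is F, Box Box p is F. ✓
— 7 worlds.

1 and 7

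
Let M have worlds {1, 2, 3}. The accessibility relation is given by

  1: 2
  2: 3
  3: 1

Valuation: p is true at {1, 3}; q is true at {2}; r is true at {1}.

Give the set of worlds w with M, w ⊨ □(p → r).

{1, 3}

1: successors {2}; p → r there: 2:T. ✓
2: successors {3}; p → r there: 3:F. ✗
3: successors {1}; p → r there: 1:T. ✓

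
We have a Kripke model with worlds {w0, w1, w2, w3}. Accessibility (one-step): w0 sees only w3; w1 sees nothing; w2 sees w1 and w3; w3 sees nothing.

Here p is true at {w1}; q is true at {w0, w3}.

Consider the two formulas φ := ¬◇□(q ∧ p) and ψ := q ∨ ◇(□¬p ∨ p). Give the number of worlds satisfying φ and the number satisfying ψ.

For ¬◇□(q ∧ p):
w0: ◇□(q ∧ p) is T. ✗
w1: ◇□(q ∧ p) is F. ✓
w2: ◇□(q ∧ p) is T. ✗
w3: ◇□(q ∧ p) is F. ✓
— 2 worlds.
For q ∨ ◇(□¬p ∨ p):
w0: q is T, ◇(□¬p ∨ p) is T. ✓
w1: q is F, ◇(□¬p ∨ p) is F. ✗
w2: q is F, ◇(□¬p ∨ p) is T. ✓
w3: q is T, ◇(□¬p ∨ p) is F. ✓
— 3 worlds.

2 and 3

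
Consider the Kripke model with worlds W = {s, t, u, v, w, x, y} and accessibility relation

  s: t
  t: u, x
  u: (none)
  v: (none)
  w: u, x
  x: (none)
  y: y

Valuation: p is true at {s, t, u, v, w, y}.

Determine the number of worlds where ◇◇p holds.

2

s: successors {t}; ◇p there: t:T. ✓
t: successors {u, x}; ◇p there: u:F, x:F. ✗
u: no successors, so ◇◇p fails. ✗
v: no successors, so ◇◇p fails. ✗
w: successors {u, x}; ◇p there: u:F, x:F. ✗
x: no successors, so ◇◇p fails. ✗
y: successors {y}; ◇p there: y:T. ✓
Satisfying worlds: {s, y}.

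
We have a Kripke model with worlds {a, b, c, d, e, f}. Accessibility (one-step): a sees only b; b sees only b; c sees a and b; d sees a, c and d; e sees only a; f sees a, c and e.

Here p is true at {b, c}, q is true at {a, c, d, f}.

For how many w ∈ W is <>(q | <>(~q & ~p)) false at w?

2

a: successors {b}; q | <>(~q & ~p) there: b:F. ✗
b: successors {b}; q | <>(~q & ~p) there: b:F. ✗
c: successors {a, b}; q | <>(~q & ~p) there: a:T, b:F. ✓
d: successors {a, c, d}; q | <>(~q & ~p) there: a:T, c:T, d:T. ✓
e: successors {a}; q | <>(~q & ~p) there: a:T. ✓
f: successors {a, c, e}; q | <>(~q & ~p) there: a:T, c:T, e:F. ✓
Satisfying worlds: {c, d, e, f}.
So <>(q | <>(~q & ~p)) fails at the other 2 worlds.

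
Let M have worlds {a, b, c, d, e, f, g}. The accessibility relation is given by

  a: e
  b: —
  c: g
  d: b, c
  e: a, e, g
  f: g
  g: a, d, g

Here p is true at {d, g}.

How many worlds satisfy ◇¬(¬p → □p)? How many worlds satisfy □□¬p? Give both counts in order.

For ◇¬(¬p → □p):
a: successors {e}; ¬(¬p → □p) there: e:T. ✓
b: no successors, so ◇¬(¬p → □p) fails. ✗
c: successors {g}; ¬(¬p → □p) there: g:F. ✗
d: successors {b, c}; ¬(¬p → □p) there: b:F, c:F. ✗
e: successors {a, e, g}; ¬(¬p → □p) there: a:T, e:T, g:F. ✓
f: successors {g}; ¬(¬p → □p) there: g:F. ✗
g: successors {a, d, g}; ¬(¬p → □p) there: a:T, d:F, g:F. ✓
— 3 worlds.
For □□¬p:
a: successors {e}; □¬p there: e:F. ✗
b: no successors, so □□¬p holds vacuously. ✓
c: successors {g}; □¬p there: g:F. ✗
d: successors {b, c}; □¬p there: b:T, c:F. ✗
e: successors {a, e, g}; □¬p there: a:T, e:F, g:F. ✗
f: successors {g}; □¬p there: g:F. ✗
g: successors {a, d, g}; □¬p there: a:T, d:T, g:F. ✗
— 1 world.

3 and 1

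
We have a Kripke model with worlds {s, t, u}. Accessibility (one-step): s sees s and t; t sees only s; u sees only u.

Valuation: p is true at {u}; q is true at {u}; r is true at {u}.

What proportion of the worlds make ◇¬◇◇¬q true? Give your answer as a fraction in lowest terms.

s: successors {s, t}; ¬◇◇¬q there: s:F, t:F. ✗
t: successors {s}; ¬◇◇¬q there: s:F. ✗
u: successors {u}; ¬◇◇¬q there: u:T. ✓
That's 1 of 3 worlds, so 1/3.

1/3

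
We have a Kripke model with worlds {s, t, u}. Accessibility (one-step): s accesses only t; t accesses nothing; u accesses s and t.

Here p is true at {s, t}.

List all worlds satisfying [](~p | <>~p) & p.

{t}

s: [](~p | <>~p) is F, p is T. ✗
t: [](~p | <>~p) is T, p is T. ✓
u: [](~p | <>~p) is F, p is F. ✗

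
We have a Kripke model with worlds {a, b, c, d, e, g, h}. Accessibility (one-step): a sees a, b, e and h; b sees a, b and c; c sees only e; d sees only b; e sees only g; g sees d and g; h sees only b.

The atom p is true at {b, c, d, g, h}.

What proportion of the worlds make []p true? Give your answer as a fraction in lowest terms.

4/7

a: successors {a, b, e, h}; p there: a:F, b:T, e:F, h:T. ✗
b: successors {a, b, c}; p there: a:F, b:T, c:T. ✗
c: successors {e}; p there: e:F. ✗
d: successors {b}; p there: b:T. ✓
e: successors {g}; p there: g:T. ✓
g: successors {d, g}; p there: d:T, g:T. ✓
h: successors {b}; p there: b:T. ✓
That's 4 of 7 worlds, so 4/7.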